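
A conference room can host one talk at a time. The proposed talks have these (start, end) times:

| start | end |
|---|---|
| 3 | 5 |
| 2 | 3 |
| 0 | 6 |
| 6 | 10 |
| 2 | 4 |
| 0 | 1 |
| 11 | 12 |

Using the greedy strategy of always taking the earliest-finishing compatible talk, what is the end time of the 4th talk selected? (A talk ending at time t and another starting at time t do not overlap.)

10

Sort by end time and greedily take each interval whose start is ≥ the last chosen end.
By end time: (0,1), (2,3), (2,4), (3,5), (0,6), (6,10), (11,12).
Pick (0,1); next start ≥ 1 → (2,3); next start ≥ 3 → (3,5); next start ≥ 5 → (6,10); next start ≥ 10 → (11,12).
Selected: (0,1) (2,3) (3,5) (6,10) (11,12)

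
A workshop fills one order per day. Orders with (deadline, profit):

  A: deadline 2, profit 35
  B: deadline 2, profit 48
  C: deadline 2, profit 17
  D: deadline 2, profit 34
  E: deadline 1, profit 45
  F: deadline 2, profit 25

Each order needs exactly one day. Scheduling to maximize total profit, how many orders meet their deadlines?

2

Profit order: B=48 E=45 A=35 D=34 F=25 C=17
Assign: B→slot 2, E→slot 1, A skipped, D skipped, F skipped, C skipped.
Slots: [1:E] [2:B]
2 of 6 scheduled.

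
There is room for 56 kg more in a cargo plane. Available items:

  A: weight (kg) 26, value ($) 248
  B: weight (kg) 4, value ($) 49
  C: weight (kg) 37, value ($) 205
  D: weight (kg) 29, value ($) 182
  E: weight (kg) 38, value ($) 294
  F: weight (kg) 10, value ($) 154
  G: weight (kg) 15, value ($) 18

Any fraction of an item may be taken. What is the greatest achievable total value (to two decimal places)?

574.79

Greedy by value/weight ratio, highest first.
Order: F (154/10=15.40) > B (49/4=12.25) > A (248/26=9.54) > E (294/38=7.74) > D (182/29=6.28) > C (205/37=5.54) > G (18/15=1.20)
Fill: take F (10 @ 154) → take B (4 @ 49) → take A (26 @ 248) → take 16/38 of E → 123.79; 56/56 used.
Total value = 574.79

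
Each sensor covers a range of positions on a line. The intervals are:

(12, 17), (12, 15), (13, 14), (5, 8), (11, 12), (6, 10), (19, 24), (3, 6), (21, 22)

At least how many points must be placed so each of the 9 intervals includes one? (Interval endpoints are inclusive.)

Sort by right endpoint; whenever an interval is uncovered, place a point at its right end.
Sorted: [3,6] [5,8] [6,10] [11,12] [13,14] [12,15] [12,17] [21,22] [19,24]
{[3,6],[5,8],[6,10]} hit by 6; {[11,12]} hit by 12; {[13,14],[12,15],[12,17]} hit by 14; {[21,22],[19,24]} hit by 22.
Points: 6, 12, 14, 22 (4 total).

4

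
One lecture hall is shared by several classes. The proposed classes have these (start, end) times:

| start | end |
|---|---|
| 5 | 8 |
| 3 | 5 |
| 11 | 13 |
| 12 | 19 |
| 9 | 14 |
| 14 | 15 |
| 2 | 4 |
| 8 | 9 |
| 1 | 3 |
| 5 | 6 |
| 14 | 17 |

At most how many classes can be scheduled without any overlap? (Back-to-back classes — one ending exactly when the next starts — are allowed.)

By end time: (1,3), (2,4), (3,5), (5,6), (5,8), (8,9), (11,13), (9,14), (14,15), (14,17), (12,19).
Pick (1,3); next start ≥ 3 → (3,5); next start ≥ 5 → (5,6); next start ≥ 6 → (8,9); next start ≥ 9 → (11,13); next start ≥ 13 → (14,15).
Selected 6 classes.

6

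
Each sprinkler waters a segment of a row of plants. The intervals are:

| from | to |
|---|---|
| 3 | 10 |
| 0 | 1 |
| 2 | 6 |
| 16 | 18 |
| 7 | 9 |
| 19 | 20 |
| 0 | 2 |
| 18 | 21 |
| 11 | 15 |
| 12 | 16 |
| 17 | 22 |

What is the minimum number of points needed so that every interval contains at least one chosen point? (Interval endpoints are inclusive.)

6

Sorted: [0,1] [0,2] [2,6] [7,9] [3,10] [11,15] [12,16] [16,18] [19,20] [18,21] [17,22]
{[0,1],[0,2]} hit by 1; {[2,6]} hit by 6; {[7,9],[3,10]} hit by 9; {[11,15],[12,16]} hit by 15; {[16,18]} hit by 18; {[19,20],[18,21],[17,22]} hit by 20.
Points: 1, 6, 9, 15, 18, 20 (6 total).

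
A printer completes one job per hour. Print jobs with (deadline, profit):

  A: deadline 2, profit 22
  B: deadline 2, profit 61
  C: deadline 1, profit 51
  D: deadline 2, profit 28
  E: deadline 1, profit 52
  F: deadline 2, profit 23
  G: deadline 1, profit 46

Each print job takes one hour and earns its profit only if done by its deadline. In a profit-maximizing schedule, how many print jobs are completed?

Sort by profit descending; place each in the latest free slot ≤ its deadline.
Profit order: B=61 E=52 C=51 G=46 D=28 F=23 A=22
Assign: B→slot 2, E→slot 1, C skipped, G skipped, D skipped, F skipped, A skipped.
Slots: [1:E] [2:B]
2 of 7 scheduled.

2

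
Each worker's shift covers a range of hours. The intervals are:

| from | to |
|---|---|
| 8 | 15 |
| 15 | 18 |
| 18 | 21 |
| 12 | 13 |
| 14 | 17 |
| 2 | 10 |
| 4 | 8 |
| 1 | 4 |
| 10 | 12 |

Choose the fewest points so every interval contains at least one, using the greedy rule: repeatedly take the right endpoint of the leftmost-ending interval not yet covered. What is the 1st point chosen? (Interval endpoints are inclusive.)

Sorted: [1,4] [4,8] [2,10] [10,12] [12,13] [8,15] [14,17] [15,18] [18,21]
{[1,4],[4,8],[2,10]} hit by 4; {[10,12],[12,13],[8,15]} hit by 12; {[14,17],[15,18]} hit by 17; {[18,21]} hit by 21.
Points: 4, 12, 17, 21 (4 total).

4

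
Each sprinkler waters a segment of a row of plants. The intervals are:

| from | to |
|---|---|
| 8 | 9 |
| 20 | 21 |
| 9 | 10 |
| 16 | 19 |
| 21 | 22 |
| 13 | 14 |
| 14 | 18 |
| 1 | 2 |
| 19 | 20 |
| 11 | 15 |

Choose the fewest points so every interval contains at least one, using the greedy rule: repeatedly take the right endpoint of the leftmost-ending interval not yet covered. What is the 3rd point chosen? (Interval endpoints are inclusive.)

Sorted: [1,2] [8,9] [9,10] [13,14] [11,15] [14,18] [16,19] [19,20] [20,21] [21,22]
{[1,2]} hit by 2; {[8,9],[9,10]} hit by 9; {[13,14],[11,15],[14,18]} hit by 14; {[16,19],[19,20]} hit by 19; {[20,21],[21,22]} hit by 21.
Points: 2, 9, 14, 19, 21 (5 total).

14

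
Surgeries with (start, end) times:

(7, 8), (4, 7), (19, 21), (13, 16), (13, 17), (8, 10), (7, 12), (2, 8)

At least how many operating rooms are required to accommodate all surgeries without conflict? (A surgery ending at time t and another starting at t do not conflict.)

The answer is the maximum number of intervals overlapping at any instant.
Events (time:±→running): 2:+→1 4:+→2 7:-→1 7:+→2 7:+→3 … peak 3.

3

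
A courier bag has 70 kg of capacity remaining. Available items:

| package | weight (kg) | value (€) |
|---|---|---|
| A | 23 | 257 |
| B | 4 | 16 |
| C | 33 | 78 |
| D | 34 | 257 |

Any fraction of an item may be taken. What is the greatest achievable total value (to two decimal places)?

551.27

Sort by value per unit weight and fill in that order.
Ratios (sorted): A 11.17, D 7.56, B 4.00, C 2.36
take A (23 @ 257); take D (34 @ 257); take B (4 @ 16); take 9/33 of C → 21.27. Capacity used 70/70.
Total value = 551.27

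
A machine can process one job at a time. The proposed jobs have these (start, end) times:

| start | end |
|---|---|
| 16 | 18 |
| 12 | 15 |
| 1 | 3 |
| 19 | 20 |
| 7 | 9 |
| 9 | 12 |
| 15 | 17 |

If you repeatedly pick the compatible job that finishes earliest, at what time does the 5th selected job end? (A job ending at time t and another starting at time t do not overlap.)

17

Order by finish time; keep every interval that doesn't clash with the previous kept one.
By end time: (1,3), (7,9), (9,12), (12,15), (15,17), (16,18), (19,20).
Pick (1,3); next start ≥ 3 → (7,9); next start ≥ 9 → (9,12); next start ≥ 12 → (12,15); next start ≥ 15 → (15,17); next start ≥ 17 → (19,20).
Selected: (1,3) (7,9) (9,12) (12,15) (15,17) (19,20)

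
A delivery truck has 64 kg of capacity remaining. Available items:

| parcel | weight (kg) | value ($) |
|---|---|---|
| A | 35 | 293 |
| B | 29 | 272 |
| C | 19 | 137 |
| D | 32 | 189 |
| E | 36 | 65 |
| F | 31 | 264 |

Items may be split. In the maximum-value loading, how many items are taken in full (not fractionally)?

2

Sort by value per unit weight and fill in that order.
Order: B (272/29=9.38) > F (264/31=8.52) > A (293/35=8.37) > C (137/19=7.21) > D (189/32=5.91) > E (65/36=1.81)
Fill: take B (29 @ 272) → take F (31 @ 264) → take 4/35 of A → 33.49; 64/64 used.
2 item(s) taken whole; one partial (take 4/35 of A).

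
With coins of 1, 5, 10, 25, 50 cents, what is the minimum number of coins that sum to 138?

7

138 − 2×50→38 − 1×25→13 − 1×10→3 − 3×1→0
Total coins = 2 + 1 + 1 + 3 = 7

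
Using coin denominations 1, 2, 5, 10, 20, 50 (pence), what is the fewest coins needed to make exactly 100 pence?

100 − 2×50→0
Total coins = 2 = 2

2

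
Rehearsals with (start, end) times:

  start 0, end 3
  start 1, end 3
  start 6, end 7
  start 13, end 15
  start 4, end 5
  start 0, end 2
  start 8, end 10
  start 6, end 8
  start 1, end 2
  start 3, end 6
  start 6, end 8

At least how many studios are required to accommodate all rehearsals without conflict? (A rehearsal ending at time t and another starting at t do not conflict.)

4

starts: [0, 0, 1, 1, 3, 4, 6, 6, 6, 8, 13]
ends:   [2, 2, 3, 3, 5, 6, 7, 8, 8, 10, 15]
s0→1 s0→2 s1→3 s1→4  — peak 4.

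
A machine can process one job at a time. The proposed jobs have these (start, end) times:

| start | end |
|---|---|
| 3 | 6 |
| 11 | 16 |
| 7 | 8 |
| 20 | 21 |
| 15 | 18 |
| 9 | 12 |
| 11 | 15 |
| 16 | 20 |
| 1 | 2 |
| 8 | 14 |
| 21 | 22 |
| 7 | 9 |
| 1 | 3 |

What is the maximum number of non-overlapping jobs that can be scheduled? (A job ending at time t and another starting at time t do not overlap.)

Order by finish time; keep every interval that doesn't clash with the previous kept one.
By end time: (1,2), (1,3), (3,6), (7,8), (7,9), (9,12), (8,14), (11,15), (11,16), (15,18), (16,20), (20,21), (21,22).
Pick (1,2); next start ≥ 2 → (3,6); next start ≥ 6 → (7,8); next start ≥ 8 → (9,12); next start ≥ 12 → (15,18); next start ≥ 18 → (20,21); next start ≥ 21 → (21,22).
Selected 7 jobs.

7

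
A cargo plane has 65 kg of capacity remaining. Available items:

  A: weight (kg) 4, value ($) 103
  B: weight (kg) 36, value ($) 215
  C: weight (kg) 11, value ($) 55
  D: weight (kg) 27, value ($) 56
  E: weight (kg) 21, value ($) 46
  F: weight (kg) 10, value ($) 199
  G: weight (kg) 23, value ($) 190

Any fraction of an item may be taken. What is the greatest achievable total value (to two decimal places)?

659.22

Greedy by value/weight ratio, highest first.
Order: A (103/4=25.75) > F (199/10=19.90) > G (190/23=8.26) > B (215/36=5.97) > C (55/11=5.00) > E (46/21=2.19) > D (56/27=2.07)
Fill: take A (4 @ 103) → take F (10 @ 199) → take G (23 @ 190) → take 28/36 of B → 167.22; 65/65 used.
Total value = 659.22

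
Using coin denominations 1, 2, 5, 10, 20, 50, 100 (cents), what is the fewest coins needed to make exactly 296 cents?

296 − 2×100→96 − 1×50→46 − 2×20→6 − 1×5→1 − 1×1→0
Total coins = 2 + 1 + 2 + 1 + 1 = 7

7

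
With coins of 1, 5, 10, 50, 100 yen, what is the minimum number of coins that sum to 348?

11

348 = 3×100 + 4×10 + 1×5 + 3×1
Total coins = 3 + 4 + 1 + 3 = 11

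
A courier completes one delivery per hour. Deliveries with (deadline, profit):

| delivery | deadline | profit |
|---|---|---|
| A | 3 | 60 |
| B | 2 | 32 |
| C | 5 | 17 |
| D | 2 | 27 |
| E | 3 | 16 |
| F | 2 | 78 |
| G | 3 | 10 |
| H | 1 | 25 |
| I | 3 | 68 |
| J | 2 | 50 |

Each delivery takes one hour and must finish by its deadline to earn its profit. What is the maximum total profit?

223

Sort by profit descending; place each in the latest free slot ≤ its deadline.
By profit: F(d2,78), I(d3,68), A(d3,60), J(d2,50), B(d2,32), D(d2,27), H(d1,25), C(d5,17), E(d3,16), G(d3,10)
F→slot 2; I→slot 3; A→slot 1; J skipped; B skipped; D skipped; H skipped; C→slot 5; E skipped; G skipped.
Profit = 60 + 78 + 68 + 17 = 223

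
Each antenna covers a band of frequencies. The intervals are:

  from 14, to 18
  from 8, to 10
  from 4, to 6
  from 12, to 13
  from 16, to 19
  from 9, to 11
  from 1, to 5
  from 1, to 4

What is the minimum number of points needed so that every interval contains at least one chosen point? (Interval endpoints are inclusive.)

Sort by right endpoint; whenever an interval is uncovered, place a point at its right end.
By right end: [1,4]  [1,5]  [4,6]  [8,10]  [9,11]  [12,13]  [14,18]  [16,19]
[1,4] uncovered → point at 4; [8,10] uncovered → point at 10; [12,13] uncovered → point at 13; [14,18] uncovered → point at 18.
Points: 4, 10, 13, 18 (4 total).

4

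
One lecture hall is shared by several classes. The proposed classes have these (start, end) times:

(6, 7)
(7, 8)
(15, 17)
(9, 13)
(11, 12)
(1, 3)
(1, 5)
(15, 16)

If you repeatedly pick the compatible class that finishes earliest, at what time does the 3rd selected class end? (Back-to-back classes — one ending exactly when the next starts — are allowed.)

Order by finish time; keep every interval that doesn't clash with the previous kept one.
By end time: (1,3), (1,5), (6,7), (7,8), (11,12), (9,13), (15,16), (15,17).
Pick (1,3); next start ≥ 3 → (6,7); next start ≥ 7 → (7,8); next start ≥ 8 → (11,12); next start ≥ 12 → (15,16).
Selected: (1,3) (6,7) (7,8) (11,12) (15,16)

8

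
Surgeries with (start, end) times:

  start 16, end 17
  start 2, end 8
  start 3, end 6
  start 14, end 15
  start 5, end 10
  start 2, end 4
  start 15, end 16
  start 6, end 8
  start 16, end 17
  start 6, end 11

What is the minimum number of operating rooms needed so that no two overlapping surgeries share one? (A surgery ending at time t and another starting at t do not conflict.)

The answer is the maximum number of intervals overlapping at any instant.
Events (time:±→running): 2:+→1 2:+→2 3:+→3 4:-→2 5:+→3 6:-→2 6:+→3 6:+→4 … peak 4.

4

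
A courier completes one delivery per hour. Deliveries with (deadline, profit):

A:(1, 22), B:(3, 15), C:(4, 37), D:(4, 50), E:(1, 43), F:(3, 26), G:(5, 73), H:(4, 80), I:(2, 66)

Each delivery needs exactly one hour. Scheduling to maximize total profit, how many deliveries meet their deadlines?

5

Take jobs in profit order; each goes to the latest open slot no later than its deadline.
By profit: H(d4,80), G(d5,73), I(d2,66), D(d4,50), E(d1,43), C(d4,37), F(d3,26), A(d1,22), B(d3,15)
H→slot 4; G→slot 5; I→slot 2; D→slot 3; E→slot 1; C skipped; F skipped; A skipped; B skipped.
5 of 9 scheduled.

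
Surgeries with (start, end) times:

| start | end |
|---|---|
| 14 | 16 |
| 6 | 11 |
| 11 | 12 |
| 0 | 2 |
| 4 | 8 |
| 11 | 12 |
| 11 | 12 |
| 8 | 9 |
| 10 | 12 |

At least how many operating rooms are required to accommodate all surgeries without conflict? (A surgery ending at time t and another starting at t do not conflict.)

4

starts: [0, 4, 6, 8, 10, 11, 11, 11, 14]
ends:   [2, 8, 9, 11, 12, 12, 12, 12, 16]
s0→1 e2→0 s4→1 s6→2 e8→1 s8→2 e9→1 s10→2 e11→1 s11→2 s11→3 s11→4  — peak 4.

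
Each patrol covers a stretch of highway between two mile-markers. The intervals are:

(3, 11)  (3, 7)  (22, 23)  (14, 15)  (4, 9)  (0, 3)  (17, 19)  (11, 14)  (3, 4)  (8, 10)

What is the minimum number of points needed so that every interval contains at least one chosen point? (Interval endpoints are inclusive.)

5

Sorted: [0,3] [3,4] [3,7] [4,9] [8,10] [3,11] [11,14] [14,15] [17,19] [22,23]
{[0,3],[3,4],[3,7]} hit by 3; {[4,9],[8,10],[3,11]} hit by 9; {[11,14],[14,15]} hit by 14; {[17,19]} hit by 19; {[22,23]} hit by 23.
Points: 3, 9, 14, 19, 23 (5 total).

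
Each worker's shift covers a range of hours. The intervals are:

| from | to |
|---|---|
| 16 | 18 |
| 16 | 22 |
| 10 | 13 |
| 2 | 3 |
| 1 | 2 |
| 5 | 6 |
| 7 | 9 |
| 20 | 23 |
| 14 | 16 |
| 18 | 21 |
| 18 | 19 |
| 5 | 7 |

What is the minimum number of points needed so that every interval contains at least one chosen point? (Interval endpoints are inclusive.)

7

Sort by right endpoint; whenever an interval is uncovered, place a point at its right end.
By right end: [1,2]  [2,3]  [5,6]  [5,7]  [7,9]  [10,13]  [14,16]  [16,18]  [18,19]  [18,21]  [16,22]  [20,23]
[1,2] uncovered → point at 2; [5,6] uncovered → point at 6; [7,9] uncovered → point at 9; [10,13] uncovered → point at 13; [14,16] uncovered → point at 16; [18,19] uncovered → point at 19; [20,23] uncovered → point at 23.
Points: 2, 6, 9, 13, 16, 19, 23 (7 total).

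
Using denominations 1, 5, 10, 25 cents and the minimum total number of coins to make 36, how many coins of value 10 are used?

1

36 = 1×25 + 1×10 + 1×1
Count of 10: 1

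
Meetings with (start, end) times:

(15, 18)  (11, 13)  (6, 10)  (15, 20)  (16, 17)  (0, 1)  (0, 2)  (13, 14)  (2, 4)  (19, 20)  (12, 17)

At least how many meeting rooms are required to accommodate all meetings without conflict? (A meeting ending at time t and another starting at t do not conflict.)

4

Count concurrent intervals with a sweep; the peak is the room count.
Events (time:±→running): 0:+→1 0:+→2 1:-→1 2:-→0 2:+→1 4:-→0 6:+→1 10:-→0 11:+→1 12:+→2 13:-→1 13:+→2 14:-→1 15:+→2 15:+→3 16:+→4 … peak 4.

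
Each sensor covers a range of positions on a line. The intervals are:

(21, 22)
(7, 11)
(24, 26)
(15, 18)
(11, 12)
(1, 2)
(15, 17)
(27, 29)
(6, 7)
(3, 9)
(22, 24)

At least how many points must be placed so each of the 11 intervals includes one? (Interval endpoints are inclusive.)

7

Process intervals by earliest right end; each time one isn't hit yet, stab at its right endpoint.
By right end: [1,2]  [6,7]  [3,9]  [7,11]  [11,12]  [15,17]  [15,18]  [21,22]  [22,24]  [24,26]  [27,29]
[1,2] uncovered → point at 2; [6,7] uncovered → point at 7; [11,12] uncovered → point at 12; [15,17] uncovered → point at 17; [21,22] uncovered → point at 22; [24,26] uncovered → point at 26; [27,29] uncovered → point at 29.
Points: 2, 7, 12, 17, 22, 26, 29 (7 total).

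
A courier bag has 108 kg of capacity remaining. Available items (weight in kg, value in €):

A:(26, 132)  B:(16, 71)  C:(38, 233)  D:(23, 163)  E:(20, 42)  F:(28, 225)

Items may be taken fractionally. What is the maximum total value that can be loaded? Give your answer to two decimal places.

Order: F (225/28=8.04) > D (163/23=7.09) > C (233/38=6.13) > A (132/26=5.08) > B (71/16=4.44) > E (42/20=2.10)
Fill: take F (28 @ 225) → take D (23 @ 163) → take C (38 @ 233) → take 19/26 of A → 96.46; 108/108 used.
Total value = 717.46

717.46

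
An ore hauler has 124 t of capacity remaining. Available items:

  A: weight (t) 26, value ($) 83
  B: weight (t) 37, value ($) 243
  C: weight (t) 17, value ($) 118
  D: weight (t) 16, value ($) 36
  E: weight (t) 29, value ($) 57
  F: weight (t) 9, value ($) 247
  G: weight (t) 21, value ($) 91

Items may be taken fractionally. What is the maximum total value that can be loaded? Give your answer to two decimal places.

Greedy by value/weight ratio, highest first.
Ratios (sorted): F 27.44, C 6.94, B 6.57, G 4.33, A 3.19, D 2.25, E 1.97
take F (9 @ 247); take C (17 @ 118); take B (37 @ 243); take G (21 @ 91); take A (26 @ 83); take 14/16 of D → 31.50. Capacity used 124/124.
Total value = 813.50

813.50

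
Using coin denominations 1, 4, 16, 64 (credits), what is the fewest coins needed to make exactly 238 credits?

238 − 3×64→46 − 2×16→14 − 3×4→2 − 2×1→0
Total coins = 3 + 2 + 3 + 2 = 10

10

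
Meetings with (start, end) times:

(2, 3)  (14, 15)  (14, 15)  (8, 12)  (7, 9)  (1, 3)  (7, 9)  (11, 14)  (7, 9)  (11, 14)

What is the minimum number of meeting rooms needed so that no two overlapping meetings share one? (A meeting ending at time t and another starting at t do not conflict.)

Events (time:±→running): 1:+→1 2:+→2 3:-→1 3:-→0 7:+→1 7:+→2 7:+→3 8:+→4 … peak 4.

4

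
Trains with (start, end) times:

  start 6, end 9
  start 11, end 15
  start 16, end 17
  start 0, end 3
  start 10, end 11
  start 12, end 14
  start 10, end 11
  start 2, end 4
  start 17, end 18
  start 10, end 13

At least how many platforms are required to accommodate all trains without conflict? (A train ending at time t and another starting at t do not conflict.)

3

Count concurrent intervals with a sweep; the peak is the room count.
starts: [0, 2, 6, 10, 10, 10, 11, 12, 16, 17]
ends:   [3, 4, 9, 11, 11, 13, 14, 15, 17, 18]
s0→1 s2→2 e3→1 e4→0 s6→1 e9→0 s10→1 s10→2 s10→3  — peak 3.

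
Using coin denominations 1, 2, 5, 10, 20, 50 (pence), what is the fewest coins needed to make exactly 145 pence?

5

Use the largest denomination that fits, subtract, and repeat.
145 = 2×50 + 2×20 + 1×5
Total coins = 2 + 2 + 1 = 5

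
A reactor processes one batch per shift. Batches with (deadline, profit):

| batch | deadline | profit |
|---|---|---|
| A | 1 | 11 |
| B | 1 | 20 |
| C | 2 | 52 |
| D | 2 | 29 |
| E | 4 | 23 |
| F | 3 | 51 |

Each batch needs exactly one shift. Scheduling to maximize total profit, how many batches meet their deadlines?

4

Sort by profit descending; place each in the latest free slot ≤ its deadline.
By profit: C(d2,52), F(d3,51), D(d2,29), E(d4,23), B(d1,20), A(d1,11)
C→slot 2; F→slot 3; D→slot 1; E→slot 4; B skipped; A skipped.
4 of 6 scheduled.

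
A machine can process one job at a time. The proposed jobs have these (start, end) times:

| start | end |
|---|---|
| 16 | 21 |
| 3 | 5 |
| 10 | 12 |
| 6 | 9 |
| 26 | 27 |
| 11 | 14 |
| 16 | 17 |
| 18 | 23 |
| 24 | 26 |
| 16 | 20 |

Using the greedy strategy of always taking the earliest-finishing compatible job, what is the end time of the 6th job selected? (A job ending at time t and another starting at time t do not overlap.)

26

Sort by end time and greedily take each interval whose start is ≥ the last chosen end.
By end time: (3,5), (6,9), (10,12), (11,14), (16,17), (16,20), (16,21), (18,23), (24,26), (26,27).
Pick (3,5); next start ≥ 5 → (6,9); next start ≥ 9 → (10,12); next start ≥ 12 → (16,17); next start ≥ 17 → (18,23); next start ≥ 23 → (24,26); next start ≥ 26 → (26,27).
Selected: (3,5) (6,9) (10,12) (16,17) (18,23) (24,26) (26,27)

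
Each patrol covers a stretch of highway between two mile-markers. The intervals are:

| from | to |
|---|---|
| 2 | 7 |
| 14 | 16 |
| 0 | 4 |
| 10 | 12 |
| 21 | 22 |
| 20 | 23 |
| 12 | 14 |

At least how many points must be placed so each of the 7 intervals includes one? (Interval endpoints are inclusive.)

Sorted: [0,4] [2,7] [10,12] [12,14] [14,16] [21,22] [20,23]
{[0,4],[2,7]} hit by 4; {[10,12],[12,14]} hit by 12; {[14,16]} hit by 16; {[21,22],[20,23]} hit by 22.
Points: 4, 12, 16, 22 (4 total).

4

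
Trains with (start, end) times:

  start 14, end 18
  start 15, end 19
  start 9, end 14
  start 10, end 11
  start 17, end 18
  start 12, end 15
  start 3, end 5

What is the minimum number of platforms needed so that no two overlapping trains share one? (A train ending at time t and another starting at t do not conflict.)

Count concurrent intervals with a sweep; the peak is the room count.
starts: [3, 9, 10, 12, 14, 15, 17]
ends:   [5, 11, 14, 15, 18, 18, 19]
s3→1 e5→0 s9→1 s10→2 e11→1 s12→2 e14→1 s14→2 e15→1 s15→2 s17→3  — peak 3.

3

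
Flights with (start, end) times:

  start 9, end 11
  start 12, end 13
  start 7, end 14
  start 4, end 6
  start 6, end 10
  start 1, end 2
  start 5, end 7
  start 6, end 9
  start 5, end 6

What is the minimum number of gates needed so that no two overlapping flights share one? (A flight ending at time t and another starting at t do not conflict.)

Count concurrent intervals with a sweep; the peak is the room count.
starts: [1, 4, 5, 5, 6, 6, 7, 9, 12]
ends:   [2, 6, 6, 7, 9, 10, 11, 13, 14]
s1→1 e2→0 s4→1 s5→2 s5→3  — peak 3.

3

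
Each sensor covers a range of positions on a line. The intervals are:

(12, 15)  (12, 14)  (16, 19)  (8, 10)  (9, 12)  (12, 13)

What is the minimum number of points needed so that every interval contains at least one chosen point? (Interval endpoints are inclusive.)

Sort by right endpoint; whenever an interval is uncovered, place a point at its right end.
By right end: [8,10]  [9,12]  [12,13]  [12,14]  [12,15]  [16,19]
[8,10] uncovered → point at 10; [12,13] uncovered → point at 13; [16,19] uncovered → point at 19.
Points: 10, 13, 19 (3 total).

3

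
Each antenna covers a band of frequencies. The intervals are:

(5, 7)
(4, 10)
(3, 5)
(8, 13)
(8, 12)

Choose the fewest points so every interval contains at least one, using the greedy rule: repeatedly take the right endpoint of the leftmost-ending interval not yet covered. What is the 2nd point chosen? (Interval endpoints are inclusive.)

Sort by right endpoint; whenever an interval is uncovered, place a point at its right end.
Sorted: [3,5] [5,7] [4,10] [8,12] [8,13]
{[3,5],[5,7],[4,10]} hit by 5; {[8,12],[8,13]} hit by 12.
Points: 5, 12 (2 total).

12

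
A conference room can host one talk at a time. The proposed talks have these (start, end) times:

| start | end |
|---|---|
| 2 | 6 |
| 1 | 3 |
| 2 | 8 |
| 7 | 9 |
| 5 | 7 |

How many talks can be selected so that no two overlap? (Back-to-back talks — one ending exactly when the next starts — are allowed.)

By end time: (1,3), (2,6), (5,7), (2,8), (7,9).
Pick (1,3); next start ≥ 3 → (5,7); next start ≥ 7 → (7,9).
Selected 3 talks.

3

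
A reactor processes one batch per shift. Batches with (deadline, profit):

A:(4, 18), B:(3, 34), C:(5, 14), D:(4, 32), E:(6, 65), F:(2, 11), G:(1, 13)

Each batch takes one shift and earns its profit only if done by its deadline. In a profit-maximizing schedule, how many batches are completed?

Take jobs in profit order; each goes to the latest open slot no later than its deadline.
Profit order: E=65 B=34 D=32 A=18 C=14 G=13 F=11
Assign: E→slot 6, B→slot 3, D→slot 4, A→slot 2, C→slot 5, G→slot 1, F skipped.
Slots: [1:G] [2:A] [3:B] [4:D] [5:C] [6:E]
6 of 7 scheduled.

6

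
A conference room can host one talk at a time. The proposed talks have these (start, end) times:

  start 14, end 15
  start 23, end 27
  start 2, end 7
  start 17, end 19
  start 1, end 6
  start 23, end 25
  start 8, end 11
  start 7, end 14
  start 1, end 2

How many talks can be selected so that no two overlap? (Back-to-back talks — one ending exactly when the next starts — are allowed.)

6

Sort by end time and greedily take each interval whose start is ≥ the last chosen end.
By end time: (1,2), (1,6), (2,7), (8,11), (7,14), (14,15), (17,19), (23,25), (23,27).
Pick (1,2); next start ≥ 2 → (2,7); next start ≥ 7 → (8,11); next start ≥ 11 → (14,15); next start ≥ 15 → (17,19); next start ≥ 19 → (23,25).
Selected 6 talks.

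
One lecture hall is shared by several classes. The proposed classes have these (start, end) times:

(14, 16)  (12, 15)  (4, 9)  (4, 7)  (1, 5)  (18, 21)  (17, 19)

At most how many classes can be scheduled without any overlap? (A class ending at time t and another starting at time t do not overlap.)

Sort by end time and greedily take each interval whose start is ≥ the last chosen end.
By end time: (1,5), (4,7), (4,9), (12,15), (14,16), (17,19), (18,21).
Pick (1,5); next start ≥ 5 → (12,15); next start ≥ 15 → (17,19).
Selected 3 classes.

3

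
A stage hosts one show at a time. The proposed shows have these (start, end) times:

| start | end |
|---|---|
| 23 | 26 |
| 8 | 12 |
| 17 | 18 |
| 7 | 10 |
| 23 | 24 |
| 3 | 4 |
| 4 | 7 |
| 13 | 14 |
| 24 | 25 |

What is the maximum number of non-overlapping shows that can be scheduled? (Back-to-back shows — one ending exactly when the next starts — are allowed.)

7

By end time: (3,4), (4,7), (7,10), (8,12), (13,14), (17,18), (23,24), (24,25), (23,26).
Pick (3,4); next start ≥ 4 → (4,7); next start ≥ 7 → (7,10); next start ≥ 10 → (13,14); next start ≥ 14 → (17,18); next start ≥ 18 → (23,24); next start ≥ 24 → (24,25).
Selected 7 shows.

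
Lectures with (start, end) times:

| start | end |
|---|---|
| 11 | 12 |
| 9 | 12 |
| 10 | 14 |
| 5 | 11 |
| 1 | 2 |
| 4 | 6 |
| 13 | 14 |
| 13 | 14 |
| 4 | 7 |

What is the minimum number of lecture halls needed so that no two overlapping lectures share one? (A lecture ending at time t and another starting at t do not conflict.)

The answer is the maximum number of intervals overlapping at any instant.
Events (time:±→running): 1:+→1 2:-→0 4:+→1 4:+→2 5:+→3 … peak 3.

3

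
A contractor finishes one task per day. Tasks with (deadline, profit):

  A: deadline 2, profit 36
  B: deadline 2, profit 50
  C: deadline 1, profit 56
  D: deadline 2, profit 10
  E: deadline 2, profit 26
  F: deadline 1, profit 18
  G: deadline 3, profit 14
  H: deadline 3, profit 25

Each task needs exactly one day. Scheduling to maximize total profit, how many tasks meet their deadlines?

3

By profit: C(d1,56), B(d2,50), A(d2,36), E(d2,26), H(d3,25), F(d1,18), G(d3,14), D(d2,10)
C→slot 1; B→slot 2; A skipped; E skipped; H→slot 3; F skipped; G skipped; D skipped.
3 of 8 scheduled.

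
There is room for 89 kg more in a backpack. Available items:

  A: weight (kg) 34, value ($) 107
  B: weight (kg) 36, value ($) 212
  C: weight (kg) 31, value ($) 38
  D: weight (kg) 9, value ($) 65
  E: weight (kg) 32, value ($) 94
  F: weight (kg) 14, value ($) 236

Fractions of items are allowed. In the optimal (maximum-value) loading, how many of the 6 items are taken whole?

Order: F (236/14=16.86) > D (65/9=7.22) > B (212/36=5.89) > A (107/34=3.15) > E (94/32=2.94) > C (38/31=1.23)
Fill: take F (14 @ 236) → take D (9 @ 65) → take B (36 @ 212) → take 30/34 of A → 94.41; 89/89 used.
3 item(s) taken whole; one partial (take 30/34 of A).

3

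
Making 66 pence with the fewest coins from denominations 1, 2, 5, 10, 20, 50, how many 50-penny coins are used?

66 − 1×50→16 − 1×10→6 − 1×5→1 − 1×1→0
Count of 50: 1

1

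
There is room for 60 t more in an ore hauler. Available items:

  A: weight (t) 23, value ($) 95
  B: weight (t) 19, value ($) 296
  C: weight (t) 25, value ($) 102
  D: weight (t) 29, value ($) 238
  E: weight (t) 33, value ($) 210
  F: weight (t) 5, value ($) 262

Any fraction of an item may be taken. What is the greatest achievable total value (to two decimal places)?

Ratios (sorted): F 52.40, B 15.58, D 8.21, E 6.36, A 4.13, C 4.08
take F (5 @ 262); take B (19 @ 296); take D (29 @ 238); take 7/33 of E → 44.55. Capacity used 60/60.
Total value = 840.55

840.55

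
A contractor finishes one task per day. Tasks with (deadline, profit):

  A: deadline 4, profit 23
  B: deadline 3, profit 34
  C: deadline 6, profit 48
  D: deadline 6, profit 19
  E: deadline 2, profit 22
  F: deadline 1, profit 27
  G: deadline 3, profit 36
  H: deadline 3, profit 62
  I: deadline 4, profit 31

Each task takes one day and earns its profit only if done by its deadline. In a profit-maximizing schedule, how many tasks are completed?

6

Take jobs in profit order; each goes to the latest open slot no later than its deadline.
Profit order: H=62 C=48 G=36 B=34 I=31 F=27 A=23 E=22 D=19
Assign: H→slot 3, C→slot 6, G→slot 2, B→slot 1, I→slot 4, F skipped, A skipped, E skipped, D→slot 5.
Slots: [1:B] [2:G] [3:H] [4:I] [5:D] [6:C]
6 of 9 scheduled.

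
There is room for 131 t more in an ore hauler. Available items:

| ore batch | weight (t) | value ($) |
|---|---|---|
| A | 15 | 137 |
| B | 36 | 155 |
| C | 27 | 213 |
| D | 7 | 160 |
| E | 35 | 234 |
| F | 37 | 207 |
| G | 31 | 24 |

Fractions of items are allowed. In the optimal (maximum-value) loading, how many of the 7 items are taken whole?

Order: D (160/7=22.86) > A (137/15=9.13) > C (213/27=7.89) > E (234/35=6.69) > F (207/37=5.59) > B (155/36=4.31) > G (24/31=0.77)
Fill: take D (7 @ 160) → take A (15 @ 137) → take C (27 @ 213) → take E (35 @ 234) → take F (37 @ 207) → take 10/36 of B → 43.06; 131/131 used.
5 item(s) taken whole; one partial (take 10/36 of B).

5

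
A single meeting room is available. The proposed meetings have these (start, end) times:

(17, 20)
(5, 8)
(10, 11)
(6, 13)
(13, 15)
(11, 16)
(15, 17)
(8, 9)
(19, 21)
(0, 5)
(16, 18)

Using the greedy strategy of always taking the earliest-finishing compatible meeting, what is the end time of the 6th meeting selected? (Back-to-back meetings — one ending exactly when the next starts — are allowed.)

17

Sorted by end: (0,5)  (5,8)  (8,9)  (10,11)  (6,13)  (13,15)  (11,16)  (15,17)  (16,18)  (17,20)  (19,21)
take (0,5); take (5,8); take (8,9); take (10,11); skip (6,13); take (13,15); take (15,17); skip (16,18); take (17,20).
Selected: (0,5) (5,8) (8,9) (10,11) (13,15) (15,17) (17,20)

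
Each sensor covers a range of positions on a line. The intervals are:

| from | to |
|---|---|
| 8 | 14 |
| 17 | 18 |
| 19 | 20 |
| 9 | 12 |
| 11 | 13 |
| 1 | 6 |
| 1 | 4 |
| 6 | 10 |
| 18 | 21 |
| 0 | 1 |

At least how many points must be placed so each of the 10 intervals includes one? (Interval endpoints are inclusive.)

5

By right end: [0,1]  [1,4]  [1,6]  [6,10]  [9,12]  [11,13]  [8,14]  [17,18]  [19,20]  [18,21]
[0,1] uncovered → point at 1; [6,10] uncovered → point at 10; [11,13] uncovered → point at 13; [17,18] uncovered → point at 18; [19,20] uncovered → point at 20.
Points: 1, 10, 13, 18, 20 (5 total).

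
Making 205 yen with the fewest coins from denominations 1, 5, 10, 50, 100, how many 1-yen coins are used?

205 = 2×100 + 1×5
Count of 1: 0

0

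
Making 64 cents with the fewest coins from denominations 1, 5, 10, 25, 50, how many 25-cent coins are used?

0

64 = 1×50 + 1×10 + 4×1
Count of 25: 0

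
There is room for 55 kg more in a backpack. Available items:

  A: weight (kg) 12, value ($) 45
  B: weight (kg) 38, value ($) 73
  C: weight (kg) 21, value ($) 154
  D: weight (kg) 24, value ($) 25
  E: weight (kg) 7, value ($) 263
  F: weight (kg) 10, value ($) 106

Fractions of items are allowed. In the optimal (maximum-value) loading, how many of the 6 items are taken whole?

Sort by value per unit weight and fill in that order.
Order: E (263/7=37.57) > F (106/10=10.60) > C (154/21=7.33) > A (45/12=3.75) > B (73/38=1.92) > D (25/24=1.04)
Fill: take E (7 @ 263) → take F (10 @ 106) → take C (21 @ 154) → take A (12 @ 45) → take 5/38 of B → 9.61; 55/55 used.
4 item(s) taken whole; one partial (take 5/38 of B).

4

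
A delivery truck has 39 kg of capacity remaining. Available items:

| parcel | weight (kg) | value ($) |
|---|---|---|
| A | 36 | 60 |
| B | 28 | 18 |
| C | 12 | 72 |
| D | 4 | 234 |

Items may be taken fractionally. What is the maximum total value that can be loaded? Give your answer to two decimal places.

344.33

Sort by value per unit weight and fill in that order.
Ratios (sorted): D 58.50, C 6.00, A 1.67, B 0.64
take D (4 @ 234); take C (12 @ 72); take 23/36 of A → 38.33. Capacity used 39/39.
Total value = 344.33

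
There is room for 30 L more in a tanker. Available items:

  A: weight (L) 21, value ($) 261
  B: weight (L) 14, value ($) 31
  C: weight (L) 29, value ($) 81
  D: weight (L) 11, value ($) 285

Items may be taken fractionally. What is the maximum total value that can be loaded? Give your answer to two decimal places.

Sort by value per unit weight and fill in that order.
Order: D (285/11=25.91) > A (261/21=12.43) > C (81/29=2.79) > B (31/14=2.21)
Fill: take D (11 @ 285) → take 19/21 of A → 236.14; 30/30 used.
Total value = 521.14

521.14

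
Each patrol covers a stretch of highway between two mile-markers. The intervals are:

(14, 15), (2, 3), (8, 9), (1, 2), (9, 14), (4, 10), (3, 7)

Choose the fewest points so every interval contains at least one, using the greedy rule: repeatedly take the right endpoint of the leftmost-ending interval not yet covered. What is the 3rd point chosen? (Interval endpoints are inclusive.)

9

Process intervals by earliest right end; each time one isn't hit yet, stab at its right endpoint.
By right end: [1,2]  [2,3]  [3,7]  [8,9]  [4,10]  [9,14]  [14,15]
[1,2] uncovered → point at 2; [3,7] uncovered → point at 7; [8,9] uncovered → point at 9; [14,15] uncovered → point at 15.
Points: 2, 7, 9, 15 (4 total).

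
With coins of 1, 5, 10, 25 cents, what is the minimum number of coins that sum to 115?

6

Greedy: take as many of the largest coin as possible, then repeat with the remainder.
115 = 4×25 + 1×10 + 1×5
Total coins = 4 + 1 + 1 = 6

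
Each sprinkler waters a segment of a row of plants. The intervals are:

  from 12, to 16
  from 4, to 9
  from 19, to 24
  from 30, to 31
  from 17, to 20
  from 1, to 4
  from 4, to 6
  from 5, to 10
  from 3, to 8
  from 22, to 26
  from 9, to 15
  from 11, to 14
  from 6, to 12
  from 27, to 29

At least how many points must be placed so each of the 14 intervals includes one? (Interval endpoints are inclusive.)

Sort by right endpoint; whenever an interval is uncovered, place a point at its right end.
By right end: [1,4]  [4,6]  [3,8]  [4,9]  [5,10]  [6,12]  [11,14]  [9,15]  [12,16]  [17,20]  [19,24]  [22,26]  [27,29]  [30,31]
[1,4] uncovered → point at 4; [5,10] uncovered → point at 10; [11,14] uncovered → point at 14; [17,20] uncovered → point at 20; [22,26] uncovered → point at 26; [27,29] uncovered → point at 29; [30,31] uncovered → point at 31.
Points: 4, 10, 14, 20, 26, 29, 31 (7 total).

7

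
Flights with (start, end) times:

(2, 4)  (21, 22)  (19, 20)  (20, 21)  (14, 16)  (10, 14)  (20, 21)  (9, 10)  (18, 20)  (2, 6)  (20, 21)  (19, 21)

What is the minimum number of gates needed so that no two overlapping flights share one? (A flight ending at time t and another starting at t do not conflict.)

The answer is the maximum number of intervals overlapping at any instant.
Events (time:±→running): 2:+→1 2:+→2 4:-→1 6:-→0 9:+→1 10:-→0 10:+→1 14:-→0 14:+→1 16:-→0 18:+→1 19:+→2 19:+→3 20:-→2 20:-→1 20:+→2 20:+→3 20:+→4 … peak 4.

4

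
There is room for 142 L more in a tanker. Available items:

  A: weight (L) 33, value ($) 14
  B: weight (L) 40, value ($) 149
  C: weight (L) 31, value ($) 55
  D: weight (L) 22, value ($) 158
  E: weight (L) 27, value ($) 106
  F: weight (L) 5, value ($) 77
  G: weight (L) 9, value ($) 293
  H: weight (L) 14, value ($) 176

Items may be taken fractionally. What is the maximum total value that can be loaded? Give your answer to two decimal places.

1003.35

Greedy by value/weight ratio, highest first.
Order: G (293/9=32.56) > F (77/5=15.40) > H (176/14=12.57) > D (158/22=7.18) > E (106/27=3.93) > B (149/40=3.73) > C (55/31=1.77) > A (14/33=0.42)
Fill: take G (9 @ 293) → take F (5 @ 77) → take H (14 @ 176) → take D (22 @ 158) → take E (27 @ 106) → take B (40 @ 149) → take 25/31 of C → 44.35; 142/142 used.
Total value = 1003.35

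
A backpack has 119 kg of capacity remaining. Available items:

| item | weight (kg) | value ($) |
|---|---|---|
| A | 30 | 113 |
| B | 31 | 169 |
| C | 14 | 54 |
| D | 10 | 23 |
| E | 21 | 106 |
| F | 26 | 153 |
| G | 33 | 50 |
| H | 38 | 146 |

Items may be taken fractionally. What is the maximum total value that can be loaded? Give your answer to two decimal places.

Greedy by value/weight ratio, highest first.
Order: F (153/26=5.88) > B (169/31=5.45) > E (106/21=5.05) > C (54/14=3.86) > H (146/38=3.84) > A (113/30=3.77) > D (23/10=2.30) > G (50/33=1.52)
Fill: take F (26 @ 153) → take B (31 @ 169) → take E (21 @ 106) → take C (14 @ 54) → take 27/38 of H → 103.74; 119/119 used.
Total value = 585.74

585.74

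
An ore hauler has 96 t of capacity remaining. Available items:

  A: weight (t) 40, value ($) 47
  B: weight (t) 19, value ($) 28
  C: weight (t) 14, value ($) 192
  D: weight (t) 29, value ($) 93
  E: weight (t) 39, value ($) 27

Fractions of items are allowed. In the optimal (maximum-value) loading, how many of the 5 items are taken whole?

Order: C (192/14=13.71) > D (93/29=3.21) > B (28/19=1.47) > A (47/40=1.18) > E (27/39=0.69)
Fill: take C (14 @ 192) → take D (29 @ 93) → take B (19 @ 28) → take 34/40 of A → 39.95; 96/96 used.
3 item(s) taken whole; one partial (take 34/40 of A).

3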